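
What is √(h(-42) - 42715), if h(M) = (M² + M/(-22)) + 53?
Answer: I*√4948427/11 ≈ 202.23*I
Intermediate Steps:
h(M) = 53 + M² - M/22 (h(M) = (M² - M/22) + 53 = 53 + M² - M/22)
√(h(-42) - 42715) = √((53 + (-42)² - 1/22*(-42)) - 42715) = √((53 + 1764 + 21/11) - 42715) = √(20008/11 - 42715) = √(-449857/11) = I*√4948427/11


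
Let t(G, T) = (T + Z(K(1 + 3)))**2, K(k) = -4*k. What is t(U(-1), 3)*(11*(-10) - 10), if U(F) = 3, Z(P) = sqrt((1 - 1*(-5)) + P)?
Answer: 120 - 720*I*sqrt(10) ≈ 120.0 - 2276.8*I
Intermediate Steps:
Z(P) = sqrt(6 + P) (Z(P) = sqrt((1 + 5) + P) = sqrt(6 + P))
t(G, T) = (T + I*sqrt(10))**2 (t(G, T) = (T + sqrt(6 - 4*(1 + 3)))**2 = (T + sqrt(6 - 4*4))**2 = (T + sqrt(6 - 16))**2 = (T + sqrt(-10))**2 = (T + I*sqrt(10))**2)
t(U(-1), 3)*(11*(-10) - 10) = (3 + I*sqrt(10))**2*(11*(-10) - 10) = (3 + I*sqrt(10))**2*(-110 - 10) = (3 + I*sqrt(10))**2*(-120) = -120*(3 + I*sqrt(10))**2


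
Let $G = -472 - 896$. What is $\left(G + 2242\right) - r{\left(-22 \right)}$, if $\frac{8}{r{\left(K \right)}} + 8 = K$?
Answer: $\frac{13114}{15} \approx 874.27$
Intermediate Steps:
$r{\left(K \right)} = \frac{8}{-8 + K}$
$G = -1368$
$\left(G + 2242\right) - r{\left(-22 \right)} = \left(-1368 + 2242\right) - \frac{8}{-8 - 22} = 874 - \frac{8}{-30} = 874 - 8 \left(- \frac{1}{30}\right) = 874 - - \frac{4}{15} = 874 + \frac{4}{15} = \frac{13114}{15}$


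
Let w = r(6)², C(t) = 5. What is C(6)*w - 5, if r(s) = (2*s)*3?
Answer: 6475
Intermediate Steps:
r(s) = 6*s
w = 1296 (w = (6*6)² = 36² = 1296)
C(6)*w - 5 = 5*1296 - 5 = 6480 - 5 = 6475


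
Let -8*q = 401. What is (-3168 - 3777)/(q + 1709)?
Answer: -55560/13271 ≈ -4.1866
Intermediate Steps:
q = -401/8 (q = -⅛*401 = -401/8 ≈ -50.125)
(-3168 - 3777)/(q + 1709) = (-3168 - 3777)/(-401/8 + 1709) = -6945/13271/8 = -6945*8/13271 = -55560/13271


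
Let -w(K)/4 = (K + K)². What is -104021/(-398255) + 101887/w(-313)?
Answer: 122476326399/624266305520 ≈ 0.19619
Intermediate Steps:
w(K) = -16*K² (w(K) = -4*(K + K)² = -4*4*K² = -16*K²)
-104021/(-398255) + 101887/w(-313) = -104021/(-398255) + 101887/((-16*(-313)²)) = -104021*(-1/398255) + 101887/((-16*97969)) = 104021/398255 + 101887/(-1567504) = 104021/398255 + 101887*(-1/1567504) = 104021/398255 - 101887/1567504 = 122476326399/624266305520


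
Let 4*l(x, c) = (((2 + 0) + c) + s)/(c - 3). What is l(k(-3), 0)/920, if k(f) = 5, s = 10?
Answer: -1/920 ≈ -0.0010870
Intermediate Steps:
l(x, c) = (12 + c)/(4*(-3 + c)) (l(x, c) = ((((2 + 0) + c) + 10)/(c - 3))/4 = (((2 + c) + 10)/(-3 + c))/4 = ((12 + c)/(-3 + c))/4 = (12 + c)/(4*(-3 + c)))
l(k(-3), 0)/920 = ((12 + 0)/(4*(-3 + 0)))/920 = ((¼)*12/(-3))*(1/920) = ((¼)*(-⅓)*12)*(1/920) = -1*1/920 = -1/920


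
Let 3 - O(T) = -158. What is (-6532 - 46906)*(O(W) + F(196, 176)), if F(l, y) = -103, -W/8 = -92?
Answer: -3099404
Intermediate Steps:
W = 736 (W = -8*(-92) = 736)
O(T) = 161 (O(T) = 3 - 1*(-158) = 3 + 158 = 161)
(-6532 - 46906)*(O(W) + F(196, 176)) = (-6532 - 46906)*(161 - 103) = -53438*58 = -3099404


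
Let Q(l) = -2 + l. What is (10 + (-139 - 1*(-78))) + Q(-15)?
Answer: -68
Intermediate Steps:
(10 + (-139 - 1*(-78))) + Q(-15) = (10 + (-139 - 1*(-78))) + (-2 - 15) = (10 + (-139 + 78)) - 17 = (10 - 61) - 17 = -51 - 17 = -68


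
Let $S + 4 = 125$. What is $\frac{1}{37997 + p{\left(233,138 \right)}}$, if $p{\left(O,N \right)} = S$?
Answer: $\frac{1}{38118} \approx 2.6234 \cdot 10^{-5}$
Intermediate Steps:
$S = 121$ ($S = -4 + 125 = 121$)
$p{\left(O,N \right)} = 121$
$\frac{1}{37997 + p{\left(233,138 \right)}} = \frac{1}{37997 + 121} = \frac{1}{38118}$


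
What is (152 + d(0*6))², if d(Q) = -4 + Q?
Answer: 21904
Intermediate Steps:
(152 + d(0*6))² = (152 + (-4 + 0*6))² = (152 + (-4 + 0))² = (152 - 4)² = 148² = 21904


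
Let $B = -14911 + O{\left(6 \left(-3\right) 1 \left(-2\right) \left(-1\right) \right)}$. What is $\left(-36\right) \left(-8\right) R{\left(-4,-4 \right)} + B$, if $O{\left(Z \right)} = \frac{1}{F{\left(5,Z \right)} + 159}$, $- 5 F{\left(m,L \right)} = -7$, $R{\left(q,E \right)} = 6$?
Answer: $- \frac{10572761}{802} \approx -13183.0$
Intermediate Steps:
$F{\left(m,L \right)} = \frac{7}{5}$ ($F{\left(m,L \right)} = \left(- \frac{1}{5}\right) \left(-7\right) = \frac{7}{5}$)
$O{\left(Z \right)} = \frac{5}{802}$ ($O{\left(Z \right)} = \frac{1}{\frac{7}{5} + 159} = \frac{1}{\frac{802}{5}} = \frac{5}{802}$)
$B = - \frac{11958617}{802}$ ($B = -14911 + \frac{5}{802} = - \frac{11958617}{802} \approx -14911.0$)
$\left(-36\right) \left(-8\right) R{\left(-4,-4 \right)} + B = \left(-36\right) \left(-8\right) 6 - \frac{11958617}{802} = 288 \cdot 6 - \frac{11958617}{802} = 1728 - \frac{11958617}{802} = - \frac{10572761}{802}$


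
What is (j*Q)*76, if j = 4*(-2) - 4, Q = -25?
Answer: 22800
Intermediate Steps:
j = -12 (j = -8 - 4 = -12)
(j*Q)*76 = -12*(-25)*76 = 300*76 = 22800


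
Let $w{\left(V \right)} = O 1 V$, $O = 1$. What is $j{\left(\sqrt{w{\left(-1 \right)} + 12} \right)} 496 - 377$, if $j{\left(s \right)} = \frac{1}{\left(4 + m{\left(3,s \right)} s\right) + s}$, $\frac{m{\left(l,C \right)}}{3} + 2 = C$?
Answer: $- \frac{197043}{547} + \frac{1240 \sqrt{11}}{547} \approx -352.71$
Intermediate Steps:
$m{\left(l,C \right)} = -6 + 3 C$
$w{\left(V \right)} = V$ ($w{\left(V \right)} = 1 \cdot 1 V = 1 V = V$)
$j{\left(s \right)} = \frac{1}{4 + s + s \left(-6 + 3 s\right)}$ ($j{\left(s \right)} = \frac{1}{\left(4 + \left(-6 + 3 s\right) s\right) + s} = \frac{1}{\left(4 + s \left(-6 + 3 s\right)\right) + s} = \frac{1}{4 + s + s \left(-6 + 3 s\right)}$)
$j{\left(\sqrt{w{\left(-1 \right)} + 12} \right)} 496 - 377 = \frac{1}{4 + \sqrt{-1 + 12} + 3 \sqrt{-1 + 12} \left(-2 + \sqrt{-1 + 12}\right)} 496 - 377 = \frac{1}{4 + \sqrt{11} + 3 \sqrt{11} \left(-2 + \sqrt{11}\right)} 496 - 377 = \frac{496}{4 + \sqrt{11} + 3 \sqrt{11} \left(-2 + \sqrt{11}\right)} - 377 = -377 + \frac{496}{4 + \sqrt{11} + 3 \sqrt{11} \left(-2 + \sqrt{11}\right)}$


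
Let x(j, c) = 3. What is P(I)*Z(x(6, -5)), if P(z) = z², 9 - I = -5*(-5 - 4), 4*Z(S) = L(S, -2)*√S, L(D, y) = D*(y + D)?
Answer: 972*√3 ≈ 1683.6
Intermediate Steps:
L(D, y) = D*(D + y)
Z(S) = S^(3/2)*(-2 + S)/4 (Z(S) = ((S*(S - 2))*√S)/4 = ((S*(-2 + S))*√S)/4 = (S^(3/2)*(-2 + S))/4 = S^(3/2)*(-2 + S)/4)
I = -36 (I = 9 - (-5)*(-5 - 4) = 9 - (-5)*(-9) = 9 - 1*45 = 9 - 45 = -36)
P(I)*Z(x(6, -5)) = (-36)²*(3^(3/2)*(-2 + 3)/4) = 1296*((¼)*(3*√3)*1) = 1296*(3*√3/4) = 972*√3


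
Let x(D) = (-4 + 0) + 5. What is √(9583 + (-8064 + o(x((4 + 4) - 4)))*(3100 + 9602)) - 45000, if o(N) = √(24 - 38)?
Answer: -45000 + √(-102419345 + 12702*I*√14) ≈ -44998.0 + 10120.0*I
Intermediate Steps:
x(D) = 1 (x(D) = -4 + 5 = 1)
o(N) = I*√14 (o(N) = √(-14) = I*√14)
√(9583 + (-8064 + o(x((4 + 4) - 4)))*(3100 + 9602)) - 45000 = √(9583 + (-8064 + I*√14)*(3100 + 9602)) - 45000 = √(9583 + (-8064 + I*√14)*12702) - 45000 = √(9583 + (-102428928 + 12702*I*√14)) - 45000 = √(-102419345 + 12702*I*√14) - 45000 = -45000 + √(-102419345 + 12702*I*√14)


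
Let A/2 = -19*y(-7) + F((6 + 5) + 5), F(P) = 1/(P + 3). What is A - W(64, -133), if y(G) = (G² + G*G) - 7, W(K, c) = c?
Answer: -63173/19 ≈ -3324.9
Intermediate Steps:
F(P) = 1/(3 + P)
y(G) = -7 + 2*G² (y(G) = (G² + G²) - 7 = 2*G² - 7 = -7 + 2*G²)
A = -65700/19 (A = 2*(-19*(-7 + 2*(-7)²) + 1/(3 + ((6 + 5) + 5))) = 2*(-19*(-7 + 2*49) + 1/(3 + (11 + 5))) = 2*(-19*(-7 + 98) + 1/(3 + 16)) = 2*(-19*91 + 1/19) = 2*(-1729 + 1/19) = 2*(-32850/19) = -65700/19 ≈ -3457.9)
A - W(64, -133) = -65700/19 - 1*(-133) = -65700/19 + 133 = -63173/19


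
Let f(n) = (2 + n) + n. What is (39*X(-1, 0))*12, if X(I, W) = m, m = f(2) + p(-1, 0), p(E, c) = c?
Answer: 2808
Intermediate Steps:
f(n) = 2 + 2*n
m = 6 (m = (2 + 2*2) + 0 = (2 + 4) + 0 = 6 + 0 = 6)
X(I, W) = 6
(39*X(-1, 0))*12 = (39*6)*12 = 234*12 = 2808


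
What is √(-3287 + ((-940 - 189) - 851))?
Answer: I*√5267 ≈ 72.574*I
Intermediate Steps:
√(-3287 + ((-940 - 189) - 851)) = √(-3287 + (-1129 - 851)) = √(-3287 - 1980) = √(-5267) = I*√5267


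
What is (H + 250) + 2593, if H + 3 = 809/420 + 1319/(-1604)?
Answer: 239249357/84210 ≈ 2841.1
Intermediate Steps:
H = -159673/84210 (H = -3 + (809/420 + 1319/(-1604)) = -3 + (809*(1/420) + 1319*(-1/1604)) = -3 + (809/420 - 1319/1604) = -3 + 92957/84210 = -159673/84210 ≈ -1.8961)
(H + 250) + 2593 = (-159673/84210 + 250) + 2593 = 20892827/84210 + 2593 = 239249357/84210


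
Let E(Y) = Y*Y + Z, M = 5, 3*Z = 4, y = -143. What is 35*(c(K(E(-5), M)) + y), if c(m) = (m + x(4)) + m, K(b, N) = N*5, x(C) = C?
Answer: -3115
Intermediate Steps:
Z = 4/3 (Z = (⅓)*4 = 4/3 ≈ 1.3333)
E(Y) = 4/3 + Y² (E(Y) = Y*Y + 4/3 = Y² + 4/3 = 4/3 + Y²)
K(b, N) = 5*N
c(m) = 4 + 2*m (c(m) = (m + 4) + m = (4 + m) + m = 4 + 2*m)
35*(c(K(E(-5), M)) + y) = 35*((4 + 2*(5*5)) - 143) = 35*((4 + 2*25) - 143) = 35*((4 + 50) - 143) = 35*(54 - 143) = 35*(-89) = -3115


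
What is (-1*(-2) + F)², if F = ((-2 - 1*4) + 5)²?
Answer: 9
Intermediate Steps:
F = 1 (F = ((-2 - 4) + 5)² = (-6 + 5)² = (-1)² = 1)
(-1*(-2) + F)² = (-1*(-2) + 1)² = (2 + 1)² = 3² = 9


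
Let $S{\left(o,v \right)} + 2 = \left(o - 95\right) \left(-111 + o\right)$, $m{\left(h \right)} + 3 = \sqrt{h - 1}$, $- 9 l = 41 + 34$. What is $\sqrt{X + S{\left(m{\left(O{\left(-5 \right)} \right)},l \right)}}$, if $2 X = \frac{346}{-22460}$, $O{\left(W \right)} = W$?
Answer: $\frac{\sqrt{1407923444205 - 26735934800 i \sqrt{6}}}{11230} \approx 105.69 - 2.4567 i$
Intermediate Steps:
$l = - \frac{25}{3}$ ($l = - \frac{41 + 34}{9} = \left(- \frac{1}{9}\right) 75 = - \frac{25}{3} \approx -8.3333$)
$X = - \frac{173}{22460}$ ($X = \frac{346 \frac{1}{-22460}}{2} = \frac{346 \left(- \frac{1}{22460}\right)}{2} = \frac{1}{2} \left(- \frac{173}{11230}\right) = - \frac{173}{22460} \approx -0.0077026$)
$m{\left(h \right)} = -3 + \sqrt{-1 + h}$ ($m{\left(h \right)} = -3 + \sqrt{h - 1} = -3 + \sqrt{-1 + h}$)
$S{\left(o,v \right)} = -2 + \left(-111 + o\right) \left(-95 + o\right)$ ($S{\left(o,v \right)} = -2 + \left(o - 95\right) \left(-111 + o\right) = -2 + \left(-95 + o\right) \left(-111 + o\right) = -2 + \left(-111 + o\right) \left(-95 + o\right)$)
$\sqrt{X + S{\left(m{\left(O{\left(-5 \right)} \right)},l \right)}} = \sqrt{- \frac{173}{22460} + \left(10543 + \left(-3 + \sqrt{-1 - 5}\right)^{2} - 206 \left(-3 + \sqrt{-1 - 5}\right)\right)} = \sqrt{- \frac{173}{22460} + \left(10543 + \left(-3 + \sqrt{-6}\right)^{2} - 206 \left(-3 + \sqrt{-6}\right)\right)} = \sqrt{- \frac{173}{22460} + \left(10543 + \left(-3 + i \sqrt{6}\right)^{2} - 206 \left(-3 + i \sqrt{6}\right)\right)} = \sqrt{- \frac{173}{22460} + \left(10543 + \left(-3 + i \sqrt{6}\right)^{2} + \left(618 - 206 i \sqrt{6}\right)\right)} = \sqrt{- \frac{173}{22460} + \left(11161 + \left(-3 + i \sqrt{6}\right)^{2} - 206 i \sqrt{6}\right)} = \sqrt{\frac{250675887}{22460} + \left(-3 + i \sqrt{6}\right)^{2} - 206 i \sqrt{6}}$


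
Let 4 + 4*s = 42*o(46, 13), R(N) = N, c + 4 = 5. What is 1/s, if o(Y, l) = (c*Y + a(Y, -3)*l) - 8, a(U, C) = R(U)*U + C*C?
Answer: 2/580921 ≈ 3.4428e-6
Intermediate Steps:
c = 1 (c = -4 + 5 = 1)
a(U, C) = C² + U² (a(U, C) = U*U + C*C = U² + C² = C² + U²)
o(Y, l) = -8 + Y + l*(9 + Y²) (o(Y, l) = (1*Y + ((-3)² + Y²)*l) - 8 = (Y + (9 + Y²)*l) - 8 = (Y + l*(9 + Y²)) - 8 = -8 + Y + l*(9 + Y²))
s = 580921/2 (s = -1 + (42*(-8 + 46 + 13*(9 + 46²)))/4 = -1 + (42*(-8 + 46 + 13*(9 + 2116)))/4 = -1 + (42*(-8 + 46 + 13*2125))/4 = -1 + (42*(-8 + 46 + 27625))/4 = -1 + (42*27663)/4 = -1 + (¼)*1161846 = -1 + 580923/2 = 580921/2 ≈ 2.9046e+5)
1/s = 1/(580921/2) = 2/580921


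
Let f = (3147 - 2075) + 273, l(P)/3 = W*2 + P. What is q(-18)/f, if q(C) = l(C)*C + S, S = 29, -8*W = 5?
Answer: 2137/2690 ≈ 0.79442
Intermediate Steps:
W = -5/8 (W = -⅛*5 = -5/8 ≈ -0.62500)
l(P) = -15/4 + 3*P (l(P) = 3*(-5/8*2 + P) = 3*(-5/4 + P) = -15/4 + 3*P)
f = 1345 (f = 1072 + 273 = 1345)
q(C) = 29 + C*(-15/4 + 3*C) (q(C) = (-15/4 + 3*C)*C + 29 = C*(-15/4 + 3*C) + 29 = 29 + C*(-15/4 + 3*C))
q(-18)/f = (29 + (¾)*(-18)*(-5 + 4*(-18)))/1345 = (29 + (¾)*(-18)*(-5 - 72))*(1/1345) = (29 + (¾)*(-18)*(-77))*(1/1345) = (29 + 2079/2)*(1/1345) = (2137/2)*(1/1345) = 2137/2690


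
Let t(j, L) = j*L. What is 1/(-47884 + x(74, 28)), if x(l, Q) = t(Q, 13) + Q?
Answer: -1/47492 ≈ -2.1056e-5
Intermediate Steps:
t(j, L) = L*j
x(l, Q) = 14*Q (x(l, Q) = 13*Q + Q = 14*Q)
1/(-47884 + x(74, 28)) = 1/(-47884 + 14*28) = 1/(-47884 + 392) = 1/(-47492) = -1/47492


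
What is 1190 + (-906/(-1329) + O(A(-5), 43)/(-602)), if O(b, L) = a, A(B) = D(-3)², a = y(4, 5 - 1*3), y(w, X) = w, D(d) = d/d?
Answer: 158768186/133343 ≈ 1190.7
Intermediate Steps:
D(d) = 1
a = 4
A(B) = 1 (A(B) = 1² = 1)
O(b, L) = 4
1190 + (-906/(-1329) + O(A(-5), 43)/(-602)) = 1190 + (-906/(-1329) + 4/(-602)) = 1190 + (-906*(-1/1329) + 4*(-1/602)) = 1190 + (302/443 - 2/301) = 1190 + 90016/133343 = 158768186/133343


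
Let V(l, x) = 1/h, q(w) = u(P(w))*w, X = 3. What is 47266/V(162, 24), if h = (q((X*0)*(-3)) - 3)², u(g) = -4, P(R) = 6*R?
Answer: 425394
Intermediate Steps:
q(w) = -4*w
h = 9 (h = (-4*3*0*(-3) - 3)² = (-0*(-3) - 3)² = (-4*0 - 3)² = (0 - 3)² = (-3)² = 9)
V(l, x) = ⅑ (V(l, x) = 1/9 = ⅑)
47266/V(162, 24) = 47266/(⅑) = 47266*9 = 425394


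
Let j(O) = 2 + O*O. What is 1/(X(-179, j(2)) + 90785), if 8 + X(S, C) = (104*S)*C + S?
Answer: -1/21098 ≈ -4.7398e-5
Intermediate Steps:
j(O) = 2 + O²
X(S, C) = -8 + S + 104*C*S (X(S, C) = -8 + ((104*S)*C + S) = -8 + (104*C*S + S) = -8 + (S + 104*C*S) = -8 + S + 104*C*S)
1/(X(-179, j(2)) + 90785) = 1/((-8 - 179 + 104*(2 + 2²)*(-179)) + 90785) = 1/((-8 - 179 + 104*(2 + 4)*(-179)) + 90785) = 1/((-8 - 179 + 104*6*(-179)) + 90785) = 1/((-8 - 179 - 111696) + 90785) = 1/(-111883 + 90785) = 1/(-21098) = -1/21098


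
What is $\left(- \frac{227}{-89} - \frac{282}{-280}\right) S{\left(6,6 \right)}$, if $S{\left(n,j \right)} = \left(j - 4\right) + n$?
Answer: $\frac{88658}{3115} \approx 28.462$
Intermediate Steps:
$S{\left(n,j \right)} = -4 + j + n$ ($S{\left(n,j \right)} = \left(-4 + j\right) + n = -4 + j + n$)
$\left(- \frac{227}{-89} - \frac{282}{-280}\right) S{\left(6,6 \right)} = \left(- \frac{227}{-89} - \frac{282}{-280}\right) \left(-4 + 6 + 6\right) = \left(\left(-227\right) \left(- \frac{1}{89}\right) - - \frac{141}{140}\right) 8 = \left(\frac{227}{89} + \frac{141}{140}\right) 8 = \frac{44329}{12460} \cdot 8 = \frac{88658}{3115}$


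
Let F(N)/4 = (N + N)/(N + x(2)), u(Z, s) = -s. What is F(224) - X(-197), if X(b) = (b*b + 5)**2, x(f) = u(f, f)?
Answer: -167224451260/111 ≈ -1.5065e+9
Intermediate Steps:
x(f) = -f
X(b) = (5 + b**2)**2 (X(b) = (b**2 + 5)**2 = (5 + b**2)**2)
F(N) = 8*N/(-2 + N) (F(N) = 4*((N + N)/(N - 1*2)) = 4*((2*N)/(N - 2)) = 4*((2*N)/(-2 + N)) = 4*(2*N/(-2 + N)) = 8*N/(-2 + N))
F(224) - X(-197) = 8*224/(-2 + 224) - (5 + (-197)**2)**2 = 8*224/222 - (5 + 38809)**2 = 8*224*(1/222) - 1*38814**2 = 896/111 - 1*1506526596 = 896/111 - 1506526596 = -167224451260/111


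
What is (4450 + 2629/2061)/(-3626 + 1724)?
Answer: -9174079/3920022 ≈ -2.3403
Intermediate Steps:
(4450 + 2629/2061)/(-3626 + 1724) = (4450 + 2629*(1/2061))/(-1902) = (4450 + 2629/2061)*(-1/1902) = (9174079/2061)*(-1/1902) = -9174079/3920022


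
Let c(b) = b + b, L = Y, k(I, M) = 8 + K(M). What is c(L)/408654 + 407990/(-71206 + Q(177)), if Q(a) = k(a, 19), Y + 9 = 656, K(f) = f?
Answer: -83317319917/14543791533 ≈ -5.7287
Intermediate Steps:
Y = 647 (Y = -9 + 656 = 647)
k(I, M) = 8 + M
Q(a) = 27 (Q(a) = 8 + 19 = 27)
L = 647
c(b) = 2*b
c(L)/408654 + 407990/(-71206 + Q(177)) = (2*647)/408654 + 407990/(-71206 + 27) = 1294*(1/408654) + 407990/(-71179) = 647/204327 + 407990*(-1/71179) = 647/204327 - 407990/71179 = -83317319917/14543791533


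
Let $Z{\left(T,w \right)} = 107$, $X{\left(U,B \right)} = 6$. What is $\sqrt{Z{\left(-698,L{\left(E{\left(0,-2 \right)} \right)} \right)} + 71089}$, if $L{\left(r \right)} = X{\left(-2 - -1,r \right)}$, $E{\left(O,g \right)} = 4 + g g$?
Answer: $2 \sqrt{17799} \approx 266.83$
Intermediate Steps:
$E{\left(O,g \right)} = 4 + g^{2}$
$L{\left(r \right)} = 6$
$\sqrt{Z{\left(-698,L{\left(E{\left(0,-2 \right)} \right)} \right)} + 71089} = \sqrt{107 + 71089} = \sqrt{71196} = 2 \sqrt{17799}$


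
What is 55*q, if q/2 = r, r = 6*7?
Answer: 4620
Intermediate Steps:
r = 42
q = 84 (q = 2*42 = 84)
55*q = 55*84 = 4620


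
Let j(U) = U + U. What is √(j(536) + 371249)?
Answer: 3*√41369 ≈ 610.18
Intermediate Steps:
j(U) = 2*U
√(j(536) + 371249) = √(2*536 + 371249) = √(1072 + 371249) = √372321 = 3*√41369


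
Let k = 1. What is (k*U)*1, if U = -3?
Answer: -3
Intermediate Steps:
(k*U)*1 = (1*(-3))*1 = -3*1 = -3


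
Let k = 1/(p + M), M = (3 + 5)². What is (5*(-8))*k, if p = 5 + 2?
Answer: -40/71 ≈ -0.56338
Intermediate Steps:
M = 64 (M = 8² = 64)
p = 7
k = 1/71 (k = 1/(7 + 64) = 1/71 ≈ 0.014085)
(5*(-8))*k = (5*(-8))*(1/71) = -40*1/71 = -40/71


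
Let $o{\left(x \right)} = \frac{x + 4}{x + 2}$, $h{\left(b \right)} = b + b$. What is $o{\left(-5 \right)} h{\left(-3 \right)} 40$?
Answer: $-80$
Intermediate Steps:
$h{\left(b \right)} = 2 b$
$o{\left(x \right)} = \frac{4 + x}{2 + x}$
$o{\left(-5 \right)} h{\left(-3 \right)} 40 = \frac{4 - 5}{2 - 5} \cdot 2 \left(-3\right) 40 = \frac{1}{-3} \left(-1\right) \left(-6\right) 40 = \left(- \frac{1}{3}\right) \left(-1\right) \left(-6\right) 40 = \frac{1}{3} \left(-6\right) 40 = \left(-2\right) 40 = -80$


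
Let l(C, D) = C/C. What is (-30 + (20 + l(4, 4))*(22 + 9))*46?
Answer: 28566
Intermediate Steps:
l(C, D) = 1
(-30 + (20 + l(4, 4))*(22 + 9))*46 = (-30 + (20 + 1)*(22 + 9))*46 = (-30 + 21*31)*46 = (-30 + 651)*46 = 621*46 = 28566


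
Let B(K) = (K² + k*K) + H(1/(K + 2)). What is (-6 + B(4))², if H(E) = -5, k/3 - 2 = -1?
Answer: 289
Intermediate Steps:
k = 3 (k = 6 + 3*(-1) = 6 - 3 = 3)
B(K) = -5 + K² + 3*K (B(K) = (K² + 3*K) - 5 = -5 + K² + 3*K)
(-6 + B(4))² = (-6 + (-5 + 4² + 3*4))² = (-6 + (-5 + 16 + 12))² = (-6 + 23)² = 17² = 289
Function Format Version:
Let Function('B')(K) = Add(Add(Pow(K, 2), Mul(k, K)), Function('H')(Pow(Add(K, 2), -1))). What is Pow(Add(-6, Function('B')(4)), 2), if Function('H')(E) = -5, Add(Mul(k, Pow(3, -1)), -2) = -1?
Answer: 289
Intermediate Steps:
k = 3 (k = Add(6, Mul(3, -1)) = Add(6, -3) = 3)
Function('B')(K) = Add(-5, Pow(K, 2), Mul(3, K)) (Function('B')(K) = Add(Add(Pow(K, 2), Mul(3, K)), -5) = Add(-5, Pow(K, 2), Mul(3, K)))
Pow(Add(-6, Function('B')(4)), 2) = Pow(Add(-6, Add(-5, Pow(4, 2), Mul(3, 4))), 2) = Pow(Add(-6, Add(-5, 16, 12)), 2) = Pow(Add(-6, 23), 2) = Pow(17, 2) = 289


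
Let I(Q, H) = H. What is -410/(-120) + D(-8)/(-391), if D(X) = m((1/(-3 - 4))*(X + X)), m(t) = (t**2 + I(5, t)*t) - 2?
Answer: 33937/9996 ≈ 3.3951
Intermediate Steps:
m(t) = -2 + 2*t**2 (m(t) = (t**2 + t*t) - 2 = (t**2 + t**2) - 2 = 2*t**2 - 2 = -2 + 2*t**2)
D(X) = -2 + 8*X**2/49 (D(X) = -2 + 2*((1/(-3 - 4))*(X + X))**2 = -2 + 2*((1/(-7))*(2*X))**2 = -2 + 2*((1*(-1/7))*(2*X))**2 = -2 + 2*(-2*X/7)**2 = -2 + 2*(4*X**2/49) = -2 + 8*X**2/49)
-410/(-120) + D(-8)/(-391) = -410/(-120) + (-2 + (8/49)*(-8)**2)/(-391) = -410*(-1/120) + (-2 + (8/49)*64)*(-1/391) = 41/12 + (-2 + 512/49)*(-1/391) = 41/12 + (414/49)*(-1/391) = 41/12 - 18/833 = 33937/9996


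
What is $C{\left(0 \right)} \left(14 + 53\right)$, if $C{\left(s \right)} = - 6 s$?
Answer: $0$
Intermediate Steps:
$C{\left(0 \right)} \left(14 + 53\right) = \left(-6\right) 0 \left(14 + 53\right) = 0 \cdot 67 = 0$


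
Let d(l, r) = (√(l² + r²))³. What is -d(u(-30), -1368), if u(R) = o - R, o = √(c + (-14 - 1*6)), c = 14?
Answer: -(1871424 + (30 + I*√6)²)^(3/2) ≈ -2.5619e+9 - 3.0165e+5*I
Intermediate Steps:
o = I*√6 (o = √(14 + (-14 - 1*6)) = √(14 + (-14 - 6)) = √(14 - 20) = √(-6) = I*√6 ≈ 2.4495*I)
u(R) = -R + I*√6 (u(R) = I*√6 - R = -R + I*√6)
d(l, r) = (l² + r²)^(3/2)
-d(u(-30), -1368) = -((-1*(-30) + I*√6)² + (-1368)²)^(3/2) = -((30 + I*√6)² + 1871424)^(3/2) = -(1871424 + (30 + I*√6)²)^(3/2)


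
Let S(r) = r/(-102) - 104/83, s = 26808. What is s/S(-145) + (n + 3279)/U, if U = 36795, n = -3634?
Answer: 1670172988235/10501293 ≈ 1.5904e+5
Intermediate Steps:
S(r) = -104/83 - r/102 (S(r) = r*(-1/102) - 104*1/83 = -r/102 - 104/83 = -104/83 - r/102)
s/S(-145) + (n + 3279)/U = 26808/(-104/83 - 1/102*(-145)) + (-3634 + 3279)/36795 = 26808/(-104/83 + 145/102) - 355*1/36795 = 26808/(1427/8466) - 71/7359 = 26808*(8466/1427) - 71/7359 = 226956528/1427 - 71/7359 = 1670172988235/10501293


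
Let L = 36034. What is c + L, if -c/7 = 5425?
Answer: -1941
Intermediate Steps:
c = -37975 (c = -7*5425 = -37975)
c + L = -37975 + 36034 = -1941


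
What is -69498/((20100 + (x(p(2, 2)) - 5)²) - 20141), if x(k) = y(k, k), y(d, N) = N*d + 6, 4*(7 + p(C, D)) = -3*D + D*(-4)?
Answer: -1111968/197369 ≈ -5.6340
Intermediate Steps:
p(C, D) = -7 - 7*D/4 (p(C, D) = -7 + (-3*D + D*(-4))/4 = -7 + (-3*D - 4*D)/4 = -7 + (-7*D)/4 = -7 - 7*D/4)
y(d, N) = 6 + N*d
x(k) = 6 + k² (x(k) = 6 + k*k = 6 + k²)
-69498/((20100 + (x(p(2, 2)) - 5)²) - 20141) = -69498/((20100 + ((6 + (-7 - 7/4*2)²) - 5)²) - 20141) = -69498/((20100 + ((6 + (-7 - 7/2)²) - 5)²) - 20141) = -69498/((20100 + ((6 + (-21/2)²) - 5)²) - 20141) = -69498/((20100 + ((6 + 441/4) - 5)²) - 20141) = -69498/((20100 + (465/4 - 5)²) - 20141) = -69498/((20100 + (445/4)²) - 20141) = -69498/((20100 + 198025/16) - 20141) = -69498/(519625/16 - 20141) = -69498/197369/16 = -69498*16/197369 = -1111968/197369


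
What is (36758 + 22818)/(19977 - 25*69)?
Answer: 14894/4563 ≈ 3.2641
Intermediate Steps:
(36758 + 22818)/(19977 - 25*69) = 59576/(19977 - 1725) = 59576/18252 = 59576*(1/18252) = 14894/4563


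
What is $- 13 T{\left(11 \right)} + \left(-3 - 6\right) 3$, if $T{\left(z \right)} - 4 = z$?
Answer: $-222$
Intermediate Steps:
$T{\left(z \right)} = 4 + z$
$- 13 T{\left(11 \right)} + \left(-3 - 6\right) 3 = - 13 \left(4 + 11\right) + \left(-3 - 6\right) 3 = \left(-13\right) 15 - 27 = -195 - 27 = -222$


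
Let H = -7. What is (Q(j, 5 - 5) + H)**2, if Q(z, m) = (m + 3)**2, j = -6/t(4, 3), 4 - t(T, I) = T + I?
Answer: 4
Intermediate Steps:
t(T, I) = 4 - I - T (t(T, I) = 4 - (T + I) = 4 - (I + T) = 4 + (-I - T) = 4 - I - T)
j = 2 (j = -6/(4 - 1*3 - 1*4) = -6/(4 - 3 - 4) = -6/(-3) = -6*(-1/3) = 2)
Q(z, m) = (3 + m)**2
(Q(j, 5 - 5) + H)**2 = ((3 + (5 - 5))**2 - 7)**2 = ((3 + 0)**2 - 7)**2 = (3**2 - 7)**2 = (9 - 7)**2 = 2**2 = 4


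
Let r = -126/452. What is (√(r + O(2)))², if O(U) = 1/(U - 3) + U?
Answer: 163/226 ≈ 0.72124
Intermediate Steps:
r = -63/226 (r = -126*1/452 = -63/226 ≈ -0.27876)
O(U) = U + 1/(-3 + U) (O(U) = 1/(-3 + U) + U = U + 1/(-3 + U))
(√(r + O(2)))² = (√(-63/226 + (1 + 2² - 3*2)/(-3 + 2)))² = (√(-63/226 + (1 + 4 - 6)/(-1)))² = (√(-63/226 - 1*(-1)))² = (√(-63/226 + 1))² = (√(163/226))² = (√36838/226)² = 163/226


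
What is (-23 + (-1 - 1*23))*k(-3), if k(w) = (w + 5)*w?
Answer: 282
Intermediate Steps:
k(w) = w*(5 + w) (k(w) = (5 + w)*w = w*(5 + w))
(-23 + (-1 - 1*23))*k(-3) = (-23 + (-1 - 1*23))*(-3*(5 - 3)) = (-23 + (-1 - 23))*(-3*2) = (-23 - 24)*(-6) = -47*(-6) = 282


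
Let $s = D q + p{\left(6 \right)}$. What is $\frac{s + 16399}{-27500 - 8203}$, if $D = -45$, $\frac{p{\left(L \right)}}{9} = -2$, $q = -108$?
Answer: $- \frac{21241}{35703} \approx -0.59494$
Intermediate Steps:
$p{\left(L \right)} = -18$ ($p{\left(L \right)} = 9 \left(-2\right) = -18$)
$s = 4842$ ($s = \left(-45\right) \left(-108\right) - 18 = 4860 - 18 = 4842$)
$\frac{s + 16399}{-27500 - 8203} = \frac{4842 + 16399}{-27500 - 8203} = \frac{21241}{-35703} = 21241 \left(- \frac{1}{35703}\right) = - \frac{21241}{35703}$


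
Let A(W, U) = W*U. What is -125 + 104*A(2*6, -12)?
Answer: -15101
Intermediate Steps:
A(W, U) = U*W
-125 + 104*A(2*6, -12) = -125 + 104*(-24*6) = -125 + 104*(-12*12) = -125 + 104*(-144) = -125 - 14976 = -15101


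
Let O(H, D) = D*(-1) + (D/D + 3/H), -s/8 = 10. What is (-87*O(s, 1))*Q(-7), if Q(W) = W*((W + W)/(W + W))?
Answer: -1827/80 ≈ -22.837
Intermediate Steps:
s = -80 (s = -8*10 = -80)
Q(W) = W (Q(W) = W*((2*W)/((2*W))) = W*((2*W)*(1/(2*W))) = W*1 = W)
O(H, D) = 1 - D + 3/H (O(H, D) = -D + (1 + 3/H) = 1 - D + 3/H)
(-87*O(s, 1))*Q(-7) = -87*(1 - 1*1 + 3/(-80))*(-7) = -87*(1 - 1 + 3*(-1/80))*(-7) = -87*(1 - 1 - 3/80)*(-7) = -87*(-3/80)*(-7) = (261/80)*(-7) = -1827/80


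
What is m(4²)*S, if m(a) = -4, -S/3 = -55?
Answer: -660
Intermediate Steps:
S = 165 (S = -3*(-55) = 165)
m(4²)*S = -4*165 = -660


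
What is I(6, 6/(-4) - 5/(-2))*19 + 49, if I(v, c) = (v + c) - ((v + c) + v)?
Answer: -65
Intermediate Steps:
I(v, c) = -v (I(v, c) = (c + v) - ((c + v) + v) = (c + v) - (c + 2*v) = (c + v) + (-c - 2*v) = -v)
I(6, 6/(-4) - 5/(-2))*19 + 49 = -1*6*19 + 49 = -6*19 + 49 = -114 + 49 = -65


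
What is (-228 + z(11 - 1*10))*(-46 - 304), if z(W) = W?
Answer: 79450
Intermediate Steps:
(-228 + z(11 - 1*10))*(-46 - 304) = (-228 + (11 - 1*10))*(-46 - 304) = (-228 + (11 - 10))*(-350) = (-228 + 1)*(-350) = -227*(-350) = 79450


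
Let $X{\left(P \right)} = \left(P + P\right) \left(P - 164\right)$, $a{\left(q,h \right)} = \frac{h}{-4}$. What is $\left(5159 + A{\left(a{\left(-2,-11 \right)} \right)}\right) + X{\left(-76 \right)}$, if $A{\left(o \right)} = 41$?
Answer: $41680$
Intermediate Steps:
$a{\left(q,h \right)} = - \frac{h}{4}$ ($a{\left(q,h \right)} = h \left(- \frac{1}{4}\right) = - \frac{h}{4}$)
$X{\left(P \right)} = 2 P \left(-164 + P\right)$
$\left(5159 + A{\left(a{\left(-2,-11 \right)} \right)}\right) + X{\left(-76 \right)} = \left(5159 + 41\right) + 2 \left(-76\right) \left(-164 - 76\right) = 5200 + 2 \left(-76\right) \left(-240\right) = 5200 + 36480 = 41680$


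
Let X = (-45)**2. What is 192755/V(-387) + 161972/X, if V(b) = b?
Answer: -36405079/87075 ≈ -418.09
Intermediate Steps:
X = 2025
192755/V(-387) + 161972/X = 192755/(-387) + 161972/2025 = 192755*(-1/387) + 161972*(1/2025) = -192755/387 + 161972/2025 = -36405079/87075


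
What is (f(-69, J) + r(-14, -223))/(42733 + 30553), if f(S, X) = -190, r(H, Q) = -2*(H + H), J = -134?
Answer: -67/36643 ≈ -0.0018285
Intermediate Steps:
r(H, Q) = -4*H
(f(-69, J) + r(-14, -223))/(42733 + 30553) = (-190 - 4*(-14))/(42733 + 30553) = (-190 + 56)/73286 = -134*1/73286 = -67/36643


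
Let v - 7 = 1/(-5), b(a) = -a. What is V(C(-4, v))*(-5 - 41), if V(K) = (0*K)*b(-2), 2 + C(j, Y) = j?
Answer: 0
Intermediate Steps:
v = 34/5 (v = 7 + 1/(-5) = 7 + 1*(-⅕) = 7 - ⅕ = 34/5 ≈ 6.8000)
C(j, Y) = -2 + j
V(K) = 0 (V(K) = (0*K)*(-1*(-2)) = 0*2 = 0)
V(C(-4, v))*(-5 - 41) = 0*(-5 - 41) = 0*(-46) = 0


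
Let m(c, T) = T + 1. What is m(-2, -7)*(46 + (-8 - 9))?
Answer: -174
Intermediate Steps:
m(c, T) = 1 + T
m(-2, -7)*(46 + (-8 - 9)) = (1 - 7)*(46 + (-8 - 9)) = -6*(46 - 17) = -6*29 = -174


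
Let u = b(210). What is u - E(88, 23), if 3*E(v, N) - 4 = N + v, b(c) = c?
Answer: 515/3 ≈ 171.67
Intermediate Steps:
E(v, N) = 4/3 + N/3 + v/3 (E(v, N) = 4/3 + (N + v)/3 = 4/3 + (N/3 + v/3) = 4/3 + N/3 + v/3)
u = 210
u - E(88, 23) = 210 - (4/3 + (⅓)*23 + (⅓)*88) = 210 - (4/3 + 23/3 + 88/3) = 210 - 1*115/3 = 210 - 115/3 = 515/3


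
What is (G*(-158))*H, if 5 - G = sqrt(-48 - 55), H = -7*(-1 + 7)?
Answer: 33180 - 6636*I*sqrt(103) ≈ 33180.0 - 67348.0*I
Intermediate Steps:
H = -42 (H = -7*6 = -42)
G = 5 - I*sqrt(103) (G = 5 - sqrt(-48 - 55) = 5 - sqrt(-103) = 5 - I*sqrt(103) ≈ 5.0 - 10.149*I)
(G*(-158))*H = ((5 - I*sqrt(103))*(-158))*(-42) = (-790 + 158*I*sqrt(103))*(-42) = 33180 - 6636*I*sqrt(103)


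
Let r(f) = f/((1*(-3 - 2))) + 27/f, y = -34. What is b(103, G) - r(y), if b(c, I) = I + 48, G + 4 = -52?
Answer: -2381/170 ≈ -14.006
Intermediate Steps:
G = -56 (G = -4 - 52 = -56)
b(c, I) = 48 + I
r(f) = 27/f - f/5 (r(f) = f/((1*(-5))) + 27/f = f/(-5) + 27/f = f*(-⅕) + 27/f = -f/5 + 27/f = 27/f - f/5)
b(103, G) - r(y) = (48 - 56) - (27/(-34) - ⅕*(-34)) = -8 - (27*(-1/34) + 34/5) = -8 - (-27/34 + 34/5) = -8 - 1*1021/170 = -8 - 1021/170 = -2381/170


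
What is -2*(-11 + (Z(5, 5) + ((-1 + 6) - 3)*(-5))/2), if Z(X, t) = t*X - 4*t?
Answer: 27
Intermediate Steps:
Z(X, t) = -4*t + X*t (Z(X, t) = X*t - 4*t = -4*t + X*t)
-2*(-11 + (Z(5, 5) + ((-1 + 6) - 3)*(-5))/2) = -2*(-11 + (5*(-4 + 5) + ((-1 + 6) - 3)*(-5))/2) = -2*(-11 + (5*1 + (5 - 3)*(-5))*(1/2)) = -2*(-11 + (5 + 2*(-5))*(1/2)) = -2*(-11 + (5 - 10)*(1/2)) = -2*(-11 - 5*1/2) = -2*(-11 - 5/2) = -2*(-27/2) = 27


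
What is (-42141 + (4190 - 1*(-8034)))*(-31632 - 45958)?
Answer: 2321260030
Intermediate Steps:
(-42141 + (4190 - 1*(-8034)))*(-31632 - 45958) = (-42141 + (4190 + 8034))*(-77590) = (-42141 + 12224)*(-77590) = -29917*(-77590) = 2321260030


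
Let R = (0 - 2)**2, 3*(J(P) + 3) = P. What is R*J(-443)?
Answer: -1808/3 ≈ -602.67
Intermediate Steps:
J(P) = -3 + P/3
R = 4 (R = (-2)**2 = 4)
R*J(-443) = 4*(-3 + (1/3)*(-443)) = 4*(-3 - 443/3) = 4*(-452/3) = -1808/3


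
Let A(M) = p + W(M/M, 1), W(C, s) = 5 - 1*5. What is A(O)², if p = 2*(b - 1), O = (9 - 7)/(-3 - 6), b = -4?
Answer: 100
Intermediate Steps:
W(C, s) = 0 (W(C, s) = 5 - 5 = 0)
O = -2/9 (O = 2/(-9) = 2*(-⅑) = -2/9 ≈ -0.22222)
p = -10 (p = 2*(-4 - 1) = 2*(-5) = -10)
A(M) = -10 (A(M) = -10 + 0 = -10)
A(O)² = (-10)² = 100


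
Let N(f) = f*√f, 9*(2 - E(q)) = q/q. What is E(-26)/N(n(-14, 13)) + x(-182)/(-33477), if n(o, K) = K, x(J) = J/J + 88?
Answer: -89/33477 + 17*√13/1521 ≈ 0.037640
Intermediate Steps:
x(J) = 89 (x(J) = 1 + 88 = 89)
E(q) = 17/9 (E(q) = 2 - q/(9*q) = 2 - ⅑*1 = 2 - ⅑ = 17/9)
N(f) = f^(3/2)
E(-26)/N(n(-14, 13)) + x(-182)/(-33477) = 17/(9*(13^(3/2))) + 89/(-33477) = 17/(9*((13*√13))) + 89*(-1/33477) = 17*(√13/169)/9 - 89/33477 = 17*√13/1521 - 89/33477 = -89/33477 + 17*√13/1521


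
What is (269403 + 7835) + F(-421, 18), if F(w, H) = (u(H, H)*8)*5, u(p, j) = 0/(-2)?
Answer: 277238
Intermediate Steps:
u(p, j) = 0 (u(p, j) = 0*(-1/2) = 0)
F(w, H) = 0 (F(w, H) = (0*8)*5 = 0*5 = 0)
(269403 + 7835) + F(-421, 18) = (269403 + 7835) + 0 = 277238 + 0 = 277238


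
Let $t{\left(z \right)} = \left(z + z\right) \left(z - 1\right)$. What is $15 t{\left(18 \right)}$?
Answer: $9180$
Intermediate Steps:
$t{\left(z \right)} = 2 z \left(-1 + z\right)$ ($t{\left(z \right)} = 2 z \left(z - 1\right) = 2 z \left(-1 + z\right)$)
$15 t{\left(18 \right)} = 15 \cdot 2 \cdot 18 \left(-1 + 18\right) = 15 \cdot 2 \cdot 18 \cdot 17 = 15 \cdot 612 = 9180$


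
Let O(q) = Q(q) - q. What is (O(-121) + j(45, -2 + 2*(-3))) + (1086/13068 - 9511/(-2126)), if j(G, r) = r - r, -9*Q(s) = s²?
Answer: -1737823955/1157607 ≈ -1501.2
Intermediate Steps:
Q(s) = -s²/9
O(q) = -q - q²/9 (O(q) = -q²/9 - q = -q - q²/9)
j(G, r) = 0
(O(-121) + j(45, -2 + 2*(-3))) + (1086/13068 - 9511/(-2126)) = ((⅑)*(-121)*(-9 - 1*(-121)) + 0) + (1086/13068 - 9511/(-2126)) = ((⅑)*(-121)*(-9 + 121) + 0) + (1086*(1/13068) - 9511*(-1/2126)) = ((⅑)*(-121)*112 + 0) + (181/2178 + 9511/2126) = (-13552/9 + 0) + 5274941/1157607 = -13552/9 + 5274941/1157607 = -1737823955/1157607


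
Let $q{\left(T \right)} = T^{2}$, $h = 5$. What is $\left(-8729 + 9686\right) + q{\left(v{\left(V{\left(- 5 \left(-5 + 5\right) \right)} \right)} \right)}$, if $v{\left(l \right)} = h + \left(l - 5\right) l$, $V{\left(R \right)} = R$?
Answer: $982$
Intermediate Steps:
$v{\left(l \right)} = 5 + l \left(-5 + l\right)$ ($v{\left(l \right)} = 5 + \left(l - 5\right) l = 5 + \left(-5 + l\right) l = 5 + l \left(-5 + l\right)$)
$\left(-8729 + 9686\right) + q{\left(v{\left(V{\left(- 5 \left(-5 + 5\right) \right)} \right)} \right)} = \left(-8729 + 9686\right) + \left(5 + \left(- 5 \left(-5 + 5\right)\right)^{2} - 5 \left(- 5 \left(-5 + 5\right)\right)\right)^{2} = 957 + \left(5 + \left(\left(-5\right) 0\right)^{2} - 5 \left(\left(-5\right) 0\right)\right)^{2} = 957 + \left(5 + 0^{2} - 0\right)^{2} = 957 + \left(5 + 0 + 0\right)^{2} = 957 + 5^{2} = 957 + 25 = 982$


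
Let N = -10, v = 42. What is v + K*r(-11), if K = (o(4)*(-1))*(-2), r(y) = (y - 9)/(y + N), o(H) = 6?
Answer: 374/7 ≈ 53.429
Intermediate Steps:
r(y) = (-9 + y)/(-10 + y) (r(y) = (y - 9)/(y - 10) = (-9 + y)/(-10 + y))
K = 12 (K = (6*(-1))*(-2) = -6*(-2) = 12)
v + K*r(-11) = 42 + 12*((-9 - 11)/(-10 - 11)) = 42 + 12*(-20/(-21)) = 42 + 12*(-1/21*(-20)) = 42 + 12*(20/21) = 42 + 80/7 = 374/7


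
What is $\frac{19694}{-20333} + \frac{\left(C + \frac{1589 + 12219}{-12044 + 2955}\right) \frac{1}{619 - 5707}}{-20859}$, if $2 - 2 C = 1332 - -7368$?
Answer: $- \frac{39828194984637}{41118737505952} \approx -0.96861$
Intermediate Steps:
$C = -4349$ ($C = 1 - \frac{1332 - -7368}{2} = 1 - \frac{1332 + 7368}{2} = 1 - 4350 = -4349$)
$\frac{19694}{-20333} + \frac{\left(C + \frac{1589 + 12219}{-12044 + 2955}\right) \frac{1}{619 - 5707}}{-20859} = \frac{19694}{-20333} + \frac{\left(-4349 + \frac{1589 + 12219}{-12044 + 2955}\right) \frac{1}{619 - 5707}}{-20859} = 19694 \left(- \frac{1}{20333}\right) + \frac{-4349 + \frac{13808}{-9089}}{-5088} \left(- \frac{1}{20859}\right) = - \frac{19694}{20333} + \left(-4349 + 13808 \left(- \frac{1}{9089}\right)\right) \left(- \frac{1}{5088}\right) \left(- \frac{1}{20859}\right) = - \frac{19694}{20333} + \left(-4349 - \frac{13808}{9089}\right) \left(- \frac{1}{5088}\right) \left(- \frac{1}{20859}\right) = - \frac{19694}{20333} + \left(- \frac{39541869}{9089}\right) \left(- \frac{1}{5088}\right) \left(- \frac{1}{20859}\right) = - \frac{19694}{20333} + \frac{248691}{290848} \left(- \frac{1}{20859}\right) = - \frac{19694}{20333} - \frac{82897}{2022266144} = - \frac{39828194984637}{41118737505952}$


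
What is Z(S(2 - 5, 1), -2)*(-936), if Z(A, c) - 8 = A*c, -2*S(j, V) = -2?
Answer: -5616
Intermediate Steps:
S(j, V) = 1 (S(j, V) = -1/2*(-2) = 1)
Z(A, c) = 8 + A*c
Z(S(2 - 5, 1), -2)*(-936) = (8 + 1*(-2))*(-936) = (8 - 2)*(-936) = 6*(-936) = -5616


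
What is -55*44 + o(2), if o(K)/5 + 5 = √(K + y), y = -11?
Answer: -2445 + 15*I ≈ -2445.0 + 15.0*I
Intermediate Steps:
o(K) = -25 + 5*√(-11 + K) (o(K) = -25 + 5*√(K - 11) = -25 + 5*√(-11 + K))
-55*44 + o(2) = -55*44 + (-25 + 5*√(-11 + 2)) = -2420 + (-25 + 5*√(-9)) = -2420 + (-25 + 5*(3*I)) = -2420 + (-25 + 15*I) = -2445 + 15*I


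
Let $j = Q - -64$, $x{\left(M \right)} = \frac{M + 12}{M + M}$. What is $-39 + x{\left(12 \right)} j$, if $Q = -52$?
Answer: $-27$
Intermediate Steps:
$x{\left(M \right)} = \frac{12 + M}{2 M}$
$j = 12$ ($j = -52 - -64 = -52 + 64 = 12$)
$-39 + x{\left(12 \right)} j = -39 + \frac{12 + 12}{2 \cdot 12} \cdot 12 = -39 + \frac{1}{2} \cdot \frac{1}{12} \cdot 24 \cdot 12 = -39 + 1 \cdot 12 = -39 + 12 = -27$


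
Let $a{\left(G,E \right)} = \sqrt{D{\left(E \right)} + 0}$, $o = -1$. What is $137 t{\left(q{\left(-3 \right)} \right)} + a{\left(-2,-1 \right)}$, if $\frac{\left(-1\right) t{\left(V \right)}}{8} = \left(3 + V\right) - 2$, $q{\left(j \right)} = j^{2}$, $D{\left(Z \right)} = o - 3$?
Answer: $-10960 + 2 i \approx -10960.0 + 2.0 i$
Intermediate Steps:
$D{\left(Z \right)} = -4$ ($D{\left(Z \right)} = -1 - 3 = -4$)
$a{\left(G,E \right)} = 2 i$ ($a{\left(G,E \right)} = \sqrt{-4 + 0} = \sqrt{-4} = 2 i$)
$t{\left(V \right)} = -8 - 8 V$ ($t{\left(V \right)} = - 8 \left(\left(3 + V\right) - 2\right) = - 8 \left(1 + V\right) = -8 - 8 V$)
$137 t{\left(q{\left(-3 \right)} \right)} + a{\left(-2,-1 \right)} = 137 \left(-8 - 8 \left(-3\right)^{2}\right) + 2 i = 137 \left(-8 - 72\right) + 2 i = 137 \left(-80\right) + 2 i = -10960 + 2 i$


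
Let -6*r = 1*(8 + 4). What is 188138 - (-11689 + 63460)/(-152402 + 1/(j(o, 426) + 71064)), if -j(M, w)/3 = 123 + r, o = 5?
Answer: 2027185681234009/10774973801 ≈ 1.8814e+5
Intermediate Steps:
r = -2 (r = -(8 + 4)/6 = -12/6 = -1/6*12 = -2)
j(M, w) = -363 (j(M, w) = -3*(123 - 2) = -3*121 = -363)
188138 - (-11689 + 63460)/(-152402 + 1/(j(o, 426) + 71064)) = 188138 - (-11689 + 63460)/(-152402 + 1/(-363 + 71064)) = 188138 - 51771/(-152402 + 1/70701) = 188138 - 51771/(-10774973801/70701) = 188138 - 51771*(-70701)/10774973801 = 188138 - 1*(-3660261471/10774973801) = 188138 + 3660261471/10774973801 = 2027185681234009/10774973801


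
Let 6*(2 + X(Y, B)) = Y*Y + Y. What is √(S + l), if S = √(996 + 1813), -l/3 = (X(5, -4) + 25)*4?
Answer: I*√283 ≈ 16.823*I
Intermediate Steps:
X(Y, B) = -2 + Y/6 + Y²/6 (X(Y, B) = -2 + (Y*Y + Y)/6 = -2 + (Y² + Y)/6 = -2 + (Y + Y²)/6 = -2 + (Y/6 + Y²/6) = -2 + Y/6 + Y²/6)
l = -336 (l = -3*((-2 + (⅙)*5 + (⅙)*5²) + 25)*4 = -3*((-2 + ⅚ + (⅙)*25) + 25)*4 = -3*((-2 + ⅚ + 25/6) + 25)*4 = -3*(3 + 25)*4 = -84*4 = -3*112 = -336)
S = 53 (S = √2809 = 53)
√(S + l) = √(53 - 336) = √(-283) = I*√283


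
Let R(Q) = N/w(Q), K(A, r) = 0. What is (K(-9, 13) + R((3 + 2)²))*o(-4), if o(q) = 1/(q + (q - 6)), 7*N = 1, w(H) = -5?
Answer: 1/490 ≈ 0.0020408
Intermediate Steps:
N = ⅐ (N = (⅐)*1 = ⅐ ≈ 0.14286)
o(q) = 1/(-6 + 2*q) (o(q) = 1/(q + (-6 + q)) = 1/(-6 + 2*q))
R(Q) = -1/35 (R(Q) = (⅐)/(-5) = (⅐)*(-⅕) = -1/35)
(K(-9, 13) + R((3 + 2)²))*o(-4) = (0 - 1/35)*(1/(2*(-3 - 4))) = -1/(70*(-7)) = -(-1)/(70*7) = -1/35*(-1/14) = 1/490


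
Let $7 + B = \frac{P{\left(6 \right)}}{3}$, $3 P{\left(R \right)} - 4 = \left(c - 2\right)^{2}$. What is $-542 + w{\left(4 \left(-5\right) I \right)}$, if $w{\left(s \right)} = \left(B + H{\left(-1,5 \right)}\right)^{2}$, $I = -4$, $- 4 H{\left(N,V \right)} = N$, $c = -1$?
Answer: $- \frac{665951}{1296} \approx -513.85$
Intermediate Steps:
$H{\left(N,V \right)} = - \frac{N}{4}$
$P{\left(R \right)} = \frac{13}{3}$ ($P{\left(R \right)} = \frac{4}{3} + \frac{\left(-1 - 2\right)^{2}}{3} = \frac{4}{3} + \frac{\left(-3\right)^{2}}{3} = \frac{4}{3} + \frac{1}{3} \cdot 9 = \frac{4}{3} + 3 = \frac{13}{3}$)
$B = - \frac{50}{9}$ ($B = -7 + \frac{13}{3 \cdot 3} = -7 + \frac{13}{3} \cdot \frac{1}{3} = -7 + \frac{13}{9} = - \frac{50}{9} \approx -5.5556$)
$w{\left(s \right)} = \frac{36481}{1296}$ ($w{\left(s \right)} = \left(- \frac{50}{9} - - \frac{1}{4}\right)^{2} = \left(- \frac{50}{9} + \frac{1}{4}\right)^{2} = \left(- \frac{191}{36}\right)^{2} = \frac{36481}{1296}$)
$-542 + w{\left(4 \left(-5\right) I \right)} = -542 + \frac{36481}{1296} = - \frac{665951}{1296}$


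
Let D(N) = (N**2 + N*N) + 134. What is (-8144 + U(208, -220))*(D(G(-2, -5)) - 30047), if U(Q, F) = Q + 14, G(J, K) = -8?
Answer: 235956770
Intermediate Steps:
D(N) = 134 + 2*N**2 (D(N) = (N**2 + N**2) + 134 = 2*N**2 + 134 = 134 + 2*N**2)
U(Q, F) = 14 + Q
(-8144 + U(208, -220))*(D(G(-2, -5)) - 30047) = (-8144 + (14 + 208))*((134 + 2*(-8)**2) - 30047) = (-8144 + 222)*((134 + 2*64) - 30047) = -7922*((134 + 128) - 30047) = -7922*(262 - 30047) = -7922*(-29785) = 235956770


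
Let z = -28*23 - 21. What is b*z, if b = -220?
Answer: 146300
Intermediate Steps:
z = -665 (z = -644 - 21 = -665)
b*z = -220*(-665) = 146300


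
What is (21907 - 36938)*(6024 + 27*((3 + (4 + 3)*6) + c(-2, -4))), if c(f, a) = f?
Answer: -107997735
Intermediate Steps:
(21907 - 36938)*(6024 + 27*((3 + (4 + 3)*6) + c(-2, -4))) = (21907 - 36938)*(6024 + 27*((3 + (4 + 3)*6) - 2)) = -15031*(6024 + 27*((3 + 7*6) - 2)) = -15031*(6024 + 27*((3 + 42) - 2)) = -15031*(6024 + 27*(45 - 2)) = -15031*(6024 + 27*43) = -15031*(6024 + 1161) = -15031*7185 = -107997735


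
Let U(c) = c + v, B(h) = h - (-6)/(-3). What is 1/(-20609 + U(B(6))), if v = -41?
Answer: -1/20646 ≈ -4.8436e-5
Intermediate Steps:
B(h) = -2 + h (B(h) = h - (-6)*(-1)/3 = h - 1*2 = h - 2 = -2 + h)
U(c) = -41 + c (U(c) = c - 41 = -41 + c)
1/(-20609 + U(B(6))) = 1/(-20609 + (-41 + (-2 + 6))) = 1/(-20609 + (-41 + 4)) = 1/(-20609 - 37) = 1/(-20646) = -1/20646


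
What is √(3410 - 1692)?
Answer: √1718 ≈ 41.449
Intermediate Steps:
√(3410 - 1692) = √1718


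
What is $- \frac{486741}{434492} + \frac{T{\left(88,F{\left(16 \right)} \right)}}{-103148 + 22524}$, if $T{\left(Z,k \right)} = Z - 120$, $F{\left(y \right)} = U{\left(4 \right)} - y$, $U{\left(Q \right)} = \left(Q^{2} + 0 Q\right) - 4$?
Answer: $- \frac{2451818915}{2189405188} \approx -1.1199$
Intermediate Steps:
$U{\left(Q \right)} = -4 + Q^{2}$ ($U{\left(Q \right)} = \left(Q^{2} + 0\right) - 4 = Q^{2} - 4 = -4 + Q^{2}$)
$F{\left(y \right)} = 12 - y$ ($F{\left(y \right)} = \left(-4 + 4^{2}\right) - y = \left(-4 + 16\right) - y = 12 - y$)
$T{\left(Z,k \right)} = -120 + Z$ ($T{\left(Z,k \right)} = Z - 120 = -120 + Z$)
$- \frac{486741}{434492} + \frac{T{\left(88,F{\left(16 \right)} \right)}}{-103148 + 22524} = - \frac{486741}{434492} + \frac{-120 + 88}{-103148 + 22524} = \left(-486741\right) \frac{1}{434492} - \frac{32}{-80624} = - \frac{486741}{434492} - - \frac{2}{5039} = - \frac{486741}{434492} + \frac{2}{5039} = - \frac{2451818915}{2189405188}$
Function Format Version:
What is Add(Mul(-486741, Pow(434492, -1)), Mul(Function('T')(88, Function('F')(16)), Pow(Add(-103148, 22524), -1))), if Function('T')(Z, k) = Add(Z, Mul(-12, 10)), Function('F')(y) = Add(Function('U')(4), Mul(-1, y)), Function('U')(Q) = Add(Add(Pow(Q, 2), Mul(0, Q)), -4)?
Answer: Rational(-2451818915, 2189405188) ≈ -1.1199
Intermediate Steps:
Function('U')(Q) = Add(-4, Pow(Q, 2)) (Function('U')(Q) = Add(Add(Pow(Q, 2), 0), -4) = Add(Pow(Q, 2), -4) = Add(-4, Pow(Q, 2)))
Function('F')(y) = Add(12, Mul(-1, y)) (Function('F')(y) = Add(Add(-4, Pow(4, 2)), Mul(-1, y)) = Add(Add(-4, 16), Mul(-1, y)) = Add(12, Mul(-1, y)))
Function('T')(Z, k) = Add(-120, Z) (Function('T')(Z, k) = Add(Z, -120) = Add(-120, Z))
Add(Mul(-486741, Pow(434492, -1)), Mul(Function('T')(88, Function('F')(16)), Pow(Add(-103148, 22524), -1))) = Add(Mul(-486741, Pow(434492, -1)), Mul(Add(-120, 88), Pow(Add(-103148, 22524), -1))) = Add(Mul(-486741, Rational(1, 434492)), Mul(-32, Pow(-80624, -1))) = Add(Rational(-486741, 434492), Mul(-32, Rational(-1, 80624))) = Add(Rational(-486741, 434492), Rational(2, 5039)) = Rational(-2451818915, 2189405188)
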